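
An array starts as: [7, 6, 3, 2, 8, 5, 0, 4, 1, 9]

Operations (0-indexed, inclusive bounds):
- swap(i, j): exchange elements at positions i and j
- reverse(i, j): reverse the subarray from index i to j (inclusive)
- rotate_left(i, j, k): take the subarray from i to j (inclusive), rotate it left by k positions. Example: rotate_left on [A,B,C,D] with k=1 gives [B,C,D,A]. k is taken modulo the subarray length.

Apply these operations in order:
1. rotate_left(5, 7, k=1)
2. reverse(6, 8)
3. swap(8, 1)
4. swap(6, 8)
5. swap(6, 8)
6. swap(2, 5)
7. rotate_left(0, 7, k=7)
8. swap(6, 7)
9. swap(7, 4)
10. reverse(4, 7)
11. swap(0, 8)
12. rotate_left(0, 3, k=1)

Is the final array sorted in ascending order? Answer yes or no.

Answer: no

Derivation:
After 1 (rotate_left(5, 7, k=1)): [7, 6, 3, 2, 8, 0, 4, 5, 1, 9]
After 2 (reverse(6, 8)): [7, 6, 3, 2, 8, 0, 1, 5, 4, 9]
After 3 (swap(8, 1)): [7, 4, 3, 2, 8, 0, 1, 5, 6, 9]
After 4 (swap(6, 8)): [7, 4, 3, 2, 8, 0, 6, 5, 1, 9]
After 5 (swap(6, 8)): [7, 4, 3, 2, 8, 0, 1, 5, 6, 9]
After 6 (swap(2, 5)): [7, 4, 0, 2, 8, 3, 1, 5, 6, 9]
After 7 (rotate_left(0, 7, k=7)): [5, 7, 4, 0, 2, 8, 3, 1, 6, 9]
After 8 (swap(6, 7)): [5, 7, 4, 0, 2, 8, 1, 3, 6, 9]
After 9 (swap(7, 4)): [5, 7, 4, 0, 3, 8, 1, 2, 6, 9]
After 10 (reverse(4, 7)): [5, 7, 4, 0, 2, 1, 8, 3, 6, 9]
After 11 (swap(0, 8)): [6, 7, 4, 0, 2, 1, 8, 3, 5, 9]
After 12 (rotate_left(0, 3, k=1)): [7, 4, 0, 6, 2, 1, 8, 3, 5, 9]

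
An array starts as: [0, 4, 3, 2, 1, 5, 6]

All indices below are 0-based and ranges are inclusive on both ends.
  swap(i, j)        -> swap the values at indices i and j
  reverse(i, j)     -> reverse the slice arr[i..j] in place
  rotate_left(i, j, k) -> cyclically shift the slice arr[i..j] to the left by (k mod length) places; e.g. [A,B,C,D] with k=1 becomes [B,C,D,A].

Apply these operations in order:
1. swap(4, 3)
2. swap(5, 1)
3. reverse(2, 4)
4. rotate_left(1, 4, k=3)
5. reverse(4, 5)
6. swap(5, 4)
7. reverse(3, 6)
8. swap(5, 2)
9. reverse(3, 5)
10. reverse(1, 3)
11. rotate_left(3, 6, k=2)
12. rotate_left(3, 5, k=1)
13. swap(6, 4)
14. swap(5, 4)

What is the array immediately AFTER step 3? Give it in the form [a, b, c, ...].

After 1 (swap(4, 3)): [0, 4, 3, 1, 2, 5, 6]
After 2 (swap(5, 1)): [0, 5, 3, 1, 2, 4, 6]
After 3 (reverse(2, 4)): [0, 5, 2, 1, 3, 4, 6]

Answer: [0, 5, 2, 1, 3, 4, 6]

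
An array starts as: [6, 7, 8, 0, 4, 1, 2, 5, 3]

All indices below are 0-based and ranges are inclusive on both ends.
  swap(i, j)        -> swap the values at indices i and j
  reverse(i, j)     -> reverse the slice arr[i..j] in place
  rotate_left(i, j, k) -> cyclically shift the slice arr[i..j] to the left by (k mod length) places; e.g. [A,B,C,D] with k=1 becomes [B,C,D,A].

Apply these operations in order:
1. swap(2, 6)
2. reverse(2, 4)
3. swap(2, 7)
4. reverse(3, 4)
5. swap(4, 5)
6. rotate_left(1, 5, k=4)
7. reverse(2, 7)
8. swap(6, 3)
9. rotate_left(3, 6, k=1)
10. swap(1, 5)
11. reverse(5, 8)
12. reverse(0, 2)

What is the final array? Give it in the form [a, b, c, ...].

Answer: [4, 8, 6, 1, 2, 3, 7, 5, 0]

Derivation:
After 1 (swap(2, 6)): [6, 7, 2, 0, 4, 1, 8, 5, 3]
After 2 (reverse(2, 4)): [6, 7, 4, 0, 2, 1, 8, 5, 3]
After 3 (swap(2, 7)): [6, 7, 5, 0, 2, 1, 8, 4, 3]
After 4 (reverse(3, 4)): [6, 7, 5, 2, 0, 1, 8, 4, 3]
After 5 (swap(4, 5)): [6, 7, 5, 2, 1, 0, 8, 4, 3]
After 6 (rotate_left(1, 5, k=4)): [6, 0, 7, 5, 2, 1, 8, 4, 3]
After 7 (reverse(2, 7)): [6, 0, 4, 8, 1, 2, 5, 7, 3]
After 8 (swap(6, 3)): [6, 0, 4, 5, 1, 2, 8, 7, 3]
After 9 (rotate_left(3, 6, k=1)): [6, 0, 4, 1, 2, 8, 5, 7, 3]
After 10 (swap(1, 5)): [6, 8, 4, 1, 2, 0, 5, 7, 3]
After 11 (reverse(5, 8)): [6, 8, 4, 1, 2, 3, 7, 5, 0]
After 12 (reverse(0, 2)): [4, 8, 6, 1, 2, 3, 7, 5, 0]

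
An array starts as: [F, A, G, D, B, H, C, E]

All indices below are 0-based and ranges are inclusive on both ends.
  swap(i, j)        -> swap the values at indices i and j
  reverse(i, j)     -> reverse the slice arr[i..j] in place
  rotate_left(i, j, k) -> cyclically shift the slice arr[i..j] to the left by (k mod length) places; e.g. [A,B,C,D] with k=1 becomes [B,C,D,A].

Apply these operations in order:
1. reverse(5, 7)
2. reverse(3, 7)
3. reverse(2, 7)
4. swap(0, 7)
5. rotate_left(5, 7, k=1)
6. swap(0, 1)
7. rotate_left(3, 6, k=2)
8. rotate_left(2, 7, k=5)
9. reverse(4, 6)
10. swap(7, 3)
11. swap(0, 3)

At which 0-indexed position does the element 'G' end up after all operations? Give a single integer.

Answer: 1

Derivation:
After 1 (reverse(5, 7)): [F, A, G, D, B, E, C, H]
After 2 (reverse(3, 7)): [F, A, G, H, C, E, B, D]
After 3 (reverse(2, 7)): [F, A, D, B, E, C, H, G]
After 4 (swap(0, 7)): [G, A, D, B, E, C, H, F]
After 5 (rotate_left(5, 7, k=1)): [G, A, D, B, E, H, F, C]
After 6 (swap(0, 1)): [A, G, D, B, E, H, F, C]
After 7 (rotate_left(3, 6, k=2)): [A, G, D, H, F, B, E, C]
After 8 (rotate_left(2, 7, k=5)): [A, G, C, D, H, F, B, E]
After 9 (reverse(4, 6)): [A, G, C, D, B, F, H, E]
After 10 (swap(7, 3)): [A, G, C, E, B, F, H, D]
After 11 (swap(0, 3)): [E, G, C, A, B, F, H, D]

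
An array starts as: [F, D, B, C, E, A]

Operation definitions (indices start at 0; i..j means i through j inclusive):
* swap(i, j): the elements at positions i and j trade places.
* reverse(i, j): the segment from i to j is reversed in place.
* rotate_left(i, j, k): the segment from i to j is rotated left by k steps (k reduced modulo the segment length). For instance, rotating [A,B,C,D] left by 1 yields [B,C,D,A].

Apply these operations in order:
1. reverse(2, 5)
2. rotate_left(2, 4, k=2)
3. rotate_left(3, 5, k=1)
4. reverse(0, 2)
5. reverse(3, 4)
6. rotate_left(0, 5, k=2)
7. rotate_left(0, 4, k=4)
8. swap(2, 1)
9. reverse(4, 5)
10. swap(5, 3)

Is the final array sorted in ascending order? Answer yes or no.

After 1 (reverse(2, 5)): [F, D, A, E, C, B]
After 2 (rotate_left(2, 4, k=2)): [F, D, C, A, E, B]
After 3 (rotate_left(3, 5, k=1)): [F, D, C, E, B, A]
After 4 (reverse(0, 2)): [C, D, F, E, B, A]
After 5 (reverse(3, 4)): [C, D, F, B, E, A]
After 6 (rotate_left(0, 5, k=2)): [F, B, E, A, C, D]
After 7 (rotate_left(0, 4, k=4)): [C, F, B, E, A, D]
After 8 (swap(2, 1)): [C, B, F, E, A, D]
After 9 (reverse(4, 5)): [C, B, F, E, D, A]
After 10 (swap(5, 3)): [C, B, F, A, D, E]

Answer: no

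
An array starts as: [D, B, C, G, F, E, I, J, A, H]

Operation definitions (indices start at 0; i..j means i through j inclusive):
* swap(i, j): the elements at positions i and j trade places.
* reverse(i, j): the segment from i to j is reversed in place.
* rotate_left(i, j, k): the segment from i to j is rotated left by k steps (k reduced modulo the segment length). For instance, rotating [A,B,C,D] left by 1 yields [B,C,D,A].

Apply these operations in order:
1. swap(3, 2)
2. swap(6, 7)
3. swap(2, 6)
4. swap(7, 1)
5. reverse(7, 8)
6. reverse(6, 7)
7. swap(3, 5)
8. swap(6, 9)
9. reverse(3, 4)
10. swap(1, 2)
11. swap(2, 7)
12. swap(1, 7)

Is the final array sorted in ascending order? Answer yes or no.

Answer: no

Derivation:
After 1 (swap(3, 2)): [D, B, G, C, F, E, I, J, A, H]
After 2 (swap(6, 7)): [D, B, G, C, F, E, J, I, A, H]
After 3 (swap(2, 6)): [D, B, J, C, F, E, G, I, A, H]
After 4 (swap(7, 1)): [D, I, J, C, F, E, G, B, A, H]
After 5 (reverse(7, 8)): [D, I, J, C, F, E, G, A, B, H]
After 6 (reverse(6, 7)): [D, I, J, C, F, E, A, G, B, H]
After 7 (swap(3, 5)): [D, I, J, E, F, C, A, G, B, H]
After 8 (swap(6, 9)): [D, I, J, E, F, C, H, G, B, A]
After 9 (reverse(3, 4)): [D, I, J, F, E, C, H, G, B, A]
After 10 (swap(1, 2)): [D, J, I, F, E, C, H, G, B, A]
After 11 (swap(2, 7)): [D, J, G, F, E, C, H, I, B, A]
After 12 (swap(1, 7)): [D, I, G, F, E, C, H, J, B, A]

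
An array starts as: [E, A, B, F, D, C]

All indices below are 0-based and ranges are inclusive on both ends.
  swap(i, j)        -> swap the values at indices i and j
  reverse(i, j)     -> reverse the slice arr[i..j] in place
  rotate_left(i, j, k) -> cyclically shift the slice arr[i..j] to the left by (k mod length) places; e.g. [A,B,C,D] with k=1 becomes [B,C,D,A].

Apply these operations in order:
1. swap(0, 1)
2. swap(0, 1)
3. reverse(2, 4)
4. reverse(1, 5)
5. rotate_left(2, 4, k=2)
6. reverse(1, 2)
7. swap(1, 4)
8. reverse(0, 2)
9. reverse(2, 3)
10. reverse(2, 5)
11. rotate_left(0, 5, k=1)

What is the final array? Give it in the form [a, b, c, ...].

Answer: [F, A, D, E, B, C]

Derivation:
After 1 (swap(0, 1)): [A, E, B, F, D, C]
After 2 (swap(0, 1)): [E, A, B, F, D, C]
After 3 (reverse(2, 4)): [E, A, D, F, B, C]
After 4 (reverse(1, 5)): [E, C, B, F, D, A]
After 5 (rotate_left(2, 4, k=2)): [E, C, D, B, F, A]
After 6 (reverse(1, 2)): [E, D, C, B, F, A]
After 7 (swap(1, 4)): [E, F, C, B, D, A]
After 8 (reverse(0, 2)): [C, F, E, B, D, A]
After 9 (reverse(2, 3)): [C, F, B, E, D, A]
After 10 (reverse(2, 5)): [C, F, A, D, E, B]
After 11 (rotate_left(0, 5, k=1)): [F, A, D, E, B, C]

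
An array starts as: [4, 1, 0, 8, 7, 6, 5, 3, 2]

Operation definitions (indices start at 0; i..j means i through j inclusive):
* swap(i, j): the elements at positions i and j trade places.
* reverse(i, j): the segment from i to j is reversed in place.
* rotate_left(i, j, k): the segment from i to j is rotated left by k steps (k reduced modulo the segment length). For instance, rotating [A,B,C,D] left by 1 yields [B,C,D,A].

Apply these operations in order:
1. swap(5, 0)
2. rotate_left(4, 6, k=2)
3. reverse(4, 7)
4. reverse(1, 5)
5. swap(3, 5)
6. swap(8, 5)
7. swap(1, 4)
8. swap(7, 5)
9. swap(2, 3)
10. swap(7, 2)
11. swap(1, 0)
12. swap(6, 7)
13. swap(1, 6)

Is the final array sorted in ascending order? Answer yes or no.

After 1 (swap(5, 0)): [6, 1, 0, 8, 7, 4, 5, 3, 2]
After 2 (rotate_left(4, 6, k=2)): [6, 1, 0, 8, 5, 7, 4, 3, 2]
After 3 (reverse(4, 7)): [6, 1, 0, 8, 3, 4, 7, 5, 2]
After 4 (reverse(1, 5)): [6, 4, 3, 8, 0, 1, 7, 5, 2]
After 5 (swap(3, 5)): [6, 4, 3, 1, 0, 8, 7, 5, 2]
After 6 (swap(8, 5)): [6, 4, 3, 1, 0, 2, 7, 5, 8]
After 7 (swap(1, 4)): [6, 0, 3, 1, 4, 2, 7, 5, 8]
After 8 (swap(7, 5)): [6, 0, 3, 1, 4, 5, 7, 2, 8]
After 9 (swap(2, 3)): [6, 0, 1, 3, 4, 5, 7, 2, 8]
After 10 (swap(7, 2)): [6, 0, 2, 3, 4, 5, 7, 1, 8]
After 11 (swap(1, 0)): [0, 6, 2, 3, 4, 5, 7, 1, 8]
After 12 (swap(6, 7)): [0, 6, 2, 3, 4, 5, 1, 7, 8]
After 13 (swap(1, 6)): [0, 1, 2, 3, 4, 5, 6, 7, 8]

Answer: yes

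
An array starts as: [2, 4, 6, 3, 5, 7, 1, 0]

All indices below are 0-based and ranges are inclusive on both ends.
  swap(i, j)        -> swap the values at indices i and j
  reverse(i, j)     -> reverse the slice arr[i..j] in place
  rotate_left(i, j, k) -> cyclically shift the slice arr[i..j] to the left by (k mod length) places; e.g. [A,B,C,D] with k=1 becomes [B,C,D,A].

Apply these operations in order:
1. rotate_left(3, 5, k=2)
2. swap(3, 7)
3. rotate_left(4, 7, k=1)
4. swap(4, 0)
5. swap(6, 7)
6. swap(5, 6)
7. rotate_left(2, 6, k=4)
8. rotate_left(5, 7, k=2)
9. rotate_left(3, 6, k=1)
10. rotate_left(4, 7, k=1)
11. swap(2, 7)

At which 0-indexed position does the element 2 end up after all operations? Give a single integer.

Answer: 4

Derivation:
After 1 (rotate_left(3, 5, k=2)): [2, 4, 6, 7, 3, 5, 1, 0]
After 2 (swap(3, 7)): [2, 4, 6, 0, 3, 5, 1, 7]
After 3 (rotate_left(4, 7, k=1)): [2, 4, 6, 0, 5, 1, 7, 3]
After 4 (swap(4, 0)): [5, 4, 6, 0, 2, 1, 7, 3]
After 5 (swap(6, 7)): [5, 4, 6, 0, 2, 1, 3, 7]
After 6 (swap(5, 6)): [5, 4, 6, 0, 2, 3, 1, 7]
After 7 (rotate_left(2, 6, k=4)): [5, 4, 1, 6, 0, 2, 3, 7]
After 8 (rotate_left(5, 7, k=2)): [5, 4, 1, 6, 0, 7, 2, 3]
After 9 (rotate_left(3, 6, k=1)): [5, 4, 1, 0, 7, 2, 6, 3]
After 10 (rotate_left(4, 7, k=1)): [5, 4, 1, 0, 2, 6, 3, 7]
After 11 (swap(2, 7)): [5, 4, 7, 0, 2, 6, 3, 1]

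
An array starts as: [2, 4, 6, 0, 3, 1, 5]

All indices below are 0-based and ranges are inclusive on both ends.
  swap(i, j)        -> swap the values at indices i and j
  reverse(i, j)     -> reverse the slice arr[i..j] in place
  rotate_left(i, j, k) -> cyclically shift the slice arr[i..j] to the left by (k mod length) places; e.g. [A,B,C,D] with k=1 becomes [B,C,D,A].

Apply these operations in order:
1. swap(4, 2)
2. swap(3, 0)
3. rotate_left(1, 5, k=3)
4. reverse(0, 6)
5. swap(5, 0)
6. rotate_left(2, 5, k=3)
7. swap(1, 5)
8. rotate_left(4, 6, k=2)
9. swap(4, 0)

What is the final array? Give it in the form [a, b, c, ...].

After 1 (swap(4, 2)): [2, 4, 3, 0, 6, 1, 5]
After 2 (swap(3, 0)): [0, 4, 3, 2, 6, 1, 5]
After 3 (rotate_left(1, 5, k=3)): [0, 6, 1, 4, 3, 2, 5]
After 4 (reverse(0, 6)): [5, 2, 3, 4, 1, 6, 0]
After 5 (swap(5, 0)): [6, 2, 3, 4, 1, 5, 0]
After 6 (rotate_left(2, 5, k=3)): [6, 2, 5, 3, 4, 1, 0]
After 7 (swap(1, 5)): [6, 1, 5, 3, 4, 2, 0]
After 8 (rotate_left(4, 6, k=2)): [6, 1, 5, 3, 0, 4, 2]
After 9 (swap(4, 0)): [0, 1, 5, 3, 6, 4, 2]

Answer: [0, 1, 5, 3, 6, 4, 2]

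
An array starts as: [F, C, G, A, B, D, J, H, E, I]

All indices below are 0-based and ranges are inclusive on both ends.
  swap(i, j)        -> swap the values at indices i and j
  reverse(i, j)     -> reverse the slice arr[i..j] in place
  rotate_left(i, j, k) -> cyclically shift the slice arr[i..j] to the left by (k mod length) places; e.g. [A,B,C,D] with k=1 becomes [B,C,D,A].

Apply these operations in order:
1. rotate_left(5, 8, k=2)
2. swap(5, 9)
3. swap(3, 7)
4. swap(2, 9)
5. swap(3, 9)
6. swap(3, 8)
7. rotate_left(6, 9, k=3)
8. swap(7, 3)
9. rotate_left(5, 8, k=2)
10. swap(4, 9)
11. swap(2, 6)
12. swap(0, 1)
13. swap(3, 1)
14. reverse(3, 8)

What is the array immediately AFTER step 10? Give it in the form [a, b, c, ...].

After 1 (rotate_left(5, 8, k=2)): [F, C, G, A, B, H, E, D, J, I]
After 2 (swap(5, 9)): [F, C, G, A, B, I, E, D, J, H]
After 3 (swap(3, 7)): [F, C, G, D, B, I, E, A, J, H]
After 4 (swap(2, 9)): [F, C, H, D, B, I, E, A, J, G]
After 5 (swap(3, 9)): [F, C, H, G, B, I, E, A, J, D]
After 6 (swap(3, 8)): [F, C, H, J, B, I, E, A, G, D]
After 7 (rotate_left(6, 9, k=3)): [F, C, H, J, B, I, D, E, A, G]
After 8 (swap(7, 3)): [F, C, H, E, B, I, D, J, A, G]
After 9 (rotate_left(5, 8, k=2)): [F, C, H, E, B, J, A, I, D, G]
After 10 (swap(4, 9)): [F, C, H, E, G, J, A, I, D, B]

Answer: [F, C, H, E, G, J, A, I, D, B]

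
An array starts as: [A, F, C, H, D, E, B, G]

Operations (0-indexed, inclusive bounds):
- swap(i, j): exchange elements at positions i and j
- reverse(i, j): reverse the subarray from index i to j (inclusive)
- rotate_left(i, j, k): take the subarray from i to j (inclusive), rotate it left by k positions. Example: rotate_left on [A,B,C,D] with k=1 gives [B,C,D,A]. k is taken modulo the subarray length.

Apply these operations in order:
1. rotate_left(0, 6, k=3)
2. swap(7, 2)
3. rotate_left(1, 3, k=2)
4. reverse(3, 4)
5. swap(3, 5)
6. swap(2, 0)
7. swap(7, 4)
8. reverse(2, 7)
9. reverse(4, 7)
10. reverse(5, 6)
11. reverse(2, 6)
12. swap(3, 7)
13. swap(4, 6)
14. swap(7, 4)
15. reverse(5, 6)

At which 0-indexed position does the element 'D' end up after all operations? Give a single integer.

After 1 (rotate_left(0, 6, k=3)): [H, D, E, B, A, F, C, G]
After 2 (swap(7, 2)): [H, D, G, B, A, F, C, E]
After 3 (rotate_left(1, 3, k=2)): [H, B, D, G, A, F, C, E]
After 4 (reverse(3, 4)): [H, B, D, A, G, F, C, E]
After 5 (swap(3, 5)): [H, B, D, F, G, A, C, E]
After 6 (swap(2, 0)): [D, B, H, F, G, A, C, E]
After 7 (swap(7, 4)): [D, B, H, F, E, A, C, G]
After 8 (reverse(2, 7)): [D, B, G, C, A, E, F, H]
After 9 (reverse(4, 7)): [D, B, G, C, H, F, E, A]
After 10 (reverse(5, 6)): [D, B, G, C, H, E, F, A]
After 11 (reverse(2, 6)): [D, B, F, E, H, C, G, A]
After 12 (swap(3, 7)): [D, B, F, A, H, C, G, E]
After 13 (swap(4, 6)): [D, B, F, A, G, C, H, E]
After 14 (swap(7, 4)): [D, B, F, A, E, C, H, G]
After 15 (reverse(5, 6)): [D, B, F, A, E, H, C, G]

Answer: 0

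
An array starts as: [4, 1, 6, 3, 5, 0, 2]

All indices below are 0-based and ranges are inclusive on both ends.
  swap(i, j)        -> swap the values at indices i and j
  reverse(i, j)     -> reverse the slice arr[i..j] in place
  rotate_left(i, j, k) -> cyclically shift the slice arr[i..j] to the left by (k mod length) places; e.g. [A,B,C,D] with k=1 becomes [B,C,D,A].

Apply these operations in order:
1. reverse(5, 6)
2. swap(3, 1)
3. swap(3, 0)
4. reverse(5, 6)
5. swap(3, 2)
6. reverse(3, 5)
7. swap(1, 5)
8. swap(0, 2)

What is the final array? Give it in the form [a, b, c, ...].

After 1 (reverse(5, 6)): [4, 1, 6, 3, 5, 2, 0]
After 2 (swap(3, 1)): [4, 3, 6, 1, 5, 2, 0]
After 3 (swap(3, 0)): [1, 3, 6, 4, 5, 2, 0]
After 4 (reverse(5, 6)): [1, 3, 6, 4, 5, 0, 2]
After 5 (swap(3, 2)): [1, 3, 4, 6, 5, 0, 2]
After 6 (reverse(3, 5)): [1, 3, 4, 0, 5, 6, 2]
After 7 (swap(1, 5)): [1, 6, 4, 0, 5, 3, 2]
After 8 (swap(0, 2)): [4, 6, 1, 0, 5, 3, 2]

Answer: [4, 6, 1, 0, 5, 3, 2]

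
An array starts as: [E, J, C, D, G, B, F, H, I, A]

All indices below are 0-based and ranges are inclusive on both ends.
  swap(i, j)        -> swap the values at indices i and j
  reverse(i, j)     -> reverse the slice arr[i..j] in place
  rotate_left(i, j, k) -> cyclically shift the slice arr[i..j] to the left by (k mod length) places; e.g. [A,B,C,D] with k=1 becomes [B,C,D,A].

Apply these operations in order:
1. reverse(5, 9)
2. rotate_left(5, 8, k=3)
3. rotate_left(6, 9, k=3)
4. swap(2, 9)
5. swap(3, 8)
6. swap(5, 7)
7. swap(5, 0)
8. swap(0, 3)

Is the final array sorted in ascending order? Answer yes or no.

Answer: no

Derivation:
After 1 (reverse(5, 9)): [E, J, C, D, G, A, I, H, F, B]
After 2 (rotate_left(5, 8, k=3)): [E, J, C, D, G, F, A, I, H, B]
After 3 (rotate_left(6, 9, k=3)): [E, J, C, D, G, F, B, A, I, H]
After 4 (swap(2, 9)): [E, J, H, D, G, F, B, A, I, C]
After 5 (swap(3, 8)): [E, J, H, I, G, F, B, A, D, C]
After 6 (swap(5, 7)): [E, J, H, I, G, A, B, F, D, C]
After 7 (swap(5, 0)): [A, J, H, I, G, E, B, F, D, C]
After 8 (swap(0, 3)): [I, J, H, A, G, E, B, F, D, C]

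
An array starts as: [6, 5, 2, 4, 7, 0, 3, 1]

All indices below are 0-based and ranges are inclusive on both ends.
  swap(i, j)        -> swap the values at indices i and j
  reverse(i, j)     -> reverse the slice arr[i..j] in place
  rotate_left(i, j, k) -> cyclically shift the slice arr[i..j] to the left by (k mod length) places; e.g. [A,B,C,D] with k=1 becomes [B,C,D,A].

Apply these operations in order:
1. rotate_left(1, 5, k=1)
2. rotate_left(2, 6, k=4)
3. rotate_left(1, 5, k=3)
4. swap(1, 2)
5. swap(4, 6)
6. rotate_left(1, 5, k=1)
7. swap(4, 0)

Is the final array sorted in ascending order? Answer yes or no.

After 1 (rotate_left(1, 5, k=1)): [6, 2, 4, 7, 0, 5, 3, 1]
After 2 (rotate_left(2, 6, k=4)): [6, 2, 3, 4, 7, 0, 5, 1]
After 3 (rotate_left(1, 5, k=3)): [6, 7, 0, 2, 3, 4, 5, 1]
After 4 (swap(1, 2)): [6, 0, 7, 2, 3, 4, 5, 1]
After 5 (swap(4, 6)): [6, 0, 7, 2, 5, 4, 3, 1]
After 6 (rotate_left(1, 5, k=1)): [6, 7, 2, 5, 4, 0, 3, 1]
After 7 (swap(4, 0)): [4, 7, 2, 5, 6, 0, 3, 1]

Answer: no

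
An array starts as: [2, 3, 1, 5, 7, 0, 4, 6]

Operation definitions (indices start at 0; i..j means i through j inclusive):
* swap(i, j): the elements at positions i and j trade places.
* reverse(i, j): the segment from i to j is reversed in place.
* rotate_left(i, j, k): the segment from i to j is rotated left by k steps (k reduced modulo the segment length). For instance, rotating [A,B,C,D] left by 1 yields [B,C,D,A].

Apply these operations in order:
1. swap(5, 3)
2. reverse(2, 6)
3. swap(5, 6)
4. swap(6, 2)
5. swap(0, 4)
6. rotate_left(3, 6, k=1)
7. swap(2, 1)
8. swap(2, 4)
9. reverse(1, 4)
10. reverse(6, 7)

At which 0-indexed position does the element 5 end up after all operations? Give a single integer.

Answer: 7

Derivation:
After 1 (swap(5, 3)): [2, 3, 1, 0, 7, 5, 4, 6]
After 2 (reverse(2, 6)): [2, 3, 4, 5, 7, 0, 1, 6]
After 3 (swap(5, 6)): [2, 3, 4, 5, 7, 1, 0, 6]
After 4 (swap(6, 2)): [2, 3, 0, 5, 7, 1, 4, 6]
After 5 (swap(0, 4)): [7, 3, 0, 5, 2, 1, 4, 6]
After 6 (rotate_left(3, 6, k=1)): [7, 3, 0, 2, 1, 4, 5, 6]
After 7 (swap(2, 1)): [7, 0, 3, 2, 1, 4, 5, 6]
After 8 (swap(2, 4)): [7, 0, 1, 2, 3, 4, 5, 6]
After 9 (reverse(1, 4)): [7, 3, 2, 1, 0, 4, 5, 6]
After 10 (reverse(6, 7)): [7, 3, 2, 1, 0, 4, 6, 5]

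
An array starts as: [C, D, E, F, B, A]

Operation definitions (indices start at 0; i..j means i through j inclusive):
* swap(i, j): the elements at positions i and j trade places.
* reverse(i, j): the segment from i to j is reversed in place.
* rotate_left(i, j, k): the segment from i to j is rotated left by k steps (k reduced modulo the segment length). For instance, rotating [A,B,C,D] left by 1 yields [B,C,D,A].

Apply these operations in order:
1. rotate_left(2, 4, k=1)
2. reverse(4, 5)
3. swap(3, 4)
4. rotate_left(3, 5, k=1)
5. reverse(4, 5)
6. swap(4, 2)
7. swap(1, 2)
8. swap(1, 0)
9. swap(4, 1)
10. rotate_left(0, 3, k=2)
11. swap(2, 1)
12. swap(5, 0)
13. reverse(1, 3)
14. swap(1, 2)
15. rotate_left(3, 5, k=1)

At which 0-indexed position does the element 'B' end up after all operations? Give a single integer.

Answer: 1

Derivation:
After 1 (rotate_left(2, 4, k=1)): [C, D, F, B, E, A]
After 2 (reverse(4, 5)): [C, D, F, B, A, E]
After 3 (swap(3, 4)): [C, D, F, A, B, E]
After 4 (rotate_left(3, 5, k=1)): [C, D, F, B, E, A]
After 5 (reverse(4, 5)): [C, D, F, B, A, E]
After 6 (swap(4, 2)): [C, D, A, B, F, E]
After 7 (swap(1, 2)): [C, A, D, B, F, E]
After 8 (swap(1, 0)): [A, C, D, B, F, E]
After 9 (swap(4, 1)): [A, F, D, B, C, E]
After 10 (rotate_left(0, 3, k=2)): [D, B, A, F, C, E]
After 11 (swap(2, 1)): [D, A, B, F, C, E]
After 12 (swap(5, 0)): [E, A, B, F, C, D]
After 13 (reverse(1, 3)): [E, F, B, A, C, D]
After 14 (swap(1, 2)): [E, B, F, A, C, D]
After 15 (rotate_left(3, 5, k=1)): [E, B, F, C, D, A]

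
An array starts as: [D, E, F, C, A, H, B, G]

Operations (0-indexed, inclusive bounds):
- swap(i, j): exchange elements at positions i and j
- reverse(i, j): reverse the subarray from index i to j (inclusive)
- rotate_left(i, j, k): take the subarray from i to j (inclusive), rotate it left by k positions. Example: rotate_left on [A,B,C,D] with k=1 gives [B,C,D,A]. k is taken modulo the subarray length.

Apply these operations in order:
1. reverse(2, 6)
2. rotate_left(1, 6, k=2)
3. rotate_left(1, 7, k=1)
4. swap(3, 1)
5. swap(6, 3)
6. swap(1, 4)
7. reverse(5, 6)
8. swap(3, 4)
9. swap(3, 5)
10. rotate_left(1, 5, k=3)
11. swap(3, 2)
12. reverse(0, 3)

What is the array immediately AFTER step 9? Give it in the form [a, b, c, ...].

Answer: [D, E, C, A, G, F, B, H]

Derivation:
After 1 (reverse(2, 6)): [D, E, B, H, A, C, F, G]
After 2 (rotate_left(1, 6, k=2)): [D, H, A, C, F, E, B, G]
After 3 (rotate_left(1, 7, k=1)): [D, A, C, F, E, B, G, H]
After 4 (swap(3, 1)): [D, F, C, A, E, B, G, H]
After 5 (swap(6, 3)): [D, F, C, G, E, B, A, H]
After 6 (swap(1, 4)): [D, E, C, G, F, B, A, H]
After 7 (reverse(5, 6)): [D, E, C, G, F, A, B, H]
After 8 (swap(3, 4)): [D, E, C, F, G, A, B, H]
After 9 (swap(3, 5)): [D, E, C, A, G, F, B, H]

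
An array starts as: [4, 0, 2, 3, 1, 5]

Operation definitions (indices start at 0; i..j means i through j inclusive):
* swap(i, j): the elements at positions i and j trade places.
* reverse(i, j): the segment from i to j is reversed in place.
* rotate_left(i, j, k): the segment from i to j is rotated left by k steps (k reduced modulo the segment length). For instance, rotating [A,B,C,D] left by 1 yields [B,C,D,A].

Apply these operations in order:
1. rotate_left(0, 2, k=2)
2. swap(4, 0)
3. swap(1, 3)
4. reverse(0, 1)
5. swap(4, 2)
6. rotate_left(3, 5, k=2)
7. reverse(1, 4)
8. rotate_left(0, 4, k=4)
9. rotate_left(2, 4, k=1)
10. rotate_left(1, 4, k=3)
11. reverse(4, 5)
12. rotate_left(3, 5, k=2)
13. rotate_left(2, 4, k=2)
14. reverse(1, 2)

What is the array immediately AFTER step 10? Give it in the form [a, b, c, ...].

Answer: [1, 4, 3, 5, 2, 0]

Derivation:
After 1 (rotate_left(0, 2, k=2)): [2, 4, 0, 3, 1, 5]
After 2 (swap(4, 0)): [1, 4, 0, 3, 2, 5]
After 3 (swap(1, 3)): [1, 3, 0, 4, 2, 5]
After 4 (reverse(0, 1)): [3, 1, 0, 4, 2, 5]
After 5 (swap(4, 2)): [3, 1, 2, 4, 0, 5]
After 6 (rotate_left(3, 5, k=2)): [3, 1, 2, 5, 4, 0]
After 7 (reverse(1, 4)): [3, 4, 5, 2, 1, 0]
After 8 (rotate_left(0, 4, k=4)): [1, 3, 4, 5, 2, 0]
After 9 (rotate_left(2, 4, k=1)): [1, 3, 5, 2, 4, 0]
After 10 (rotate_left(1, 4, k=3)): [1, 4, 3, 5, 2, 0]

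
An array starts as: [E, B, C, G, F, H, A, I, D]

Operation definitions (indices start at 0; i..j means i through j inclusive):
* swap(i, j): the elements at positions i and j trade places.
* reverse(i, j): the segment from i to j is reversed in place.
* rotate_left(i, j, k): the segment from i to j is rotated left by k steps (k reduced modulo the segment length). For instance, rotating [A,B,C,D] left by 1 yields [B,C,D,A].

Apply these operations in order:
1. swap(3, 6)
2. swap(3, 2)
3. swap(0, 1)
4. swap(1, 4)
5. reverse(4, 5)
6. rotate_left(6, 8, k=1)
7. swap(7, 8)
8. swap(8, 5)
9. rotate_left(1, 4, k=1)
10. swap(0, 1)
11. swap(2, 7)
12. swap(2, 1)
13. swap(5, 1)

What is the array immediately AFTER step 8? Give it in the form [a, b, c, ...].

After 1 (swap(3, 6)): [E, B, C, A, F, H, G, I, D]
After 2 (swap(3, 2)): [E, B, A, C, F, H, G, I, D]
After 3 (swap(0, 1)): [B, E, A, C, F, H, G, I, D]
After 4 (swap(1, 4)): [B, F, A, C, E, H, G, I, D]
After 5 (reverse(4, 5)): [B, F, A, C, H, E, G, I, D]
After 6 (rotate_left(6, 8, k=1)): [B, F, A, C, H, E, I, D, G]
After 7 (swap(7, 8)): [B, F, A, C, H, E, I, G, D]
After 8 (swap(8, 5)): [B, F, A, C, H, D, I, G, E]

Answer: [B, F, A, C, H, D, I, G, E]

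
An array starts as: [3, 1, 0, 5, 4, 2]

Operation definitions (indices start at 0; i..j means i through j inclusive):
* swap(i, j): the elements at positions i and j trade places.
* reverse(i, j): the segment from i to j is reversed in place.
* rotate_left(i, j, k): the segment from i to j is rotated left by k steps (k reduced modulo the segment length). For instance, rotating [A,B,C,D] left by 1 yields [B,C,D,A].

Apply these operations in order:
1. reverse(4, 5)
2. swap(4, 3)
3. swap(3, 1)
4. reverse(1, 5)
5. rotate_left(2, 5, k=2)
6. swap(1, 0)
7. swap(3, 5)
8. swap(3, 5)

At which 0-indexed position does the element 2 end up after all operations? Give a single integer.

Answer: 3

Derivation:
After 1 (reverse(4, 5)): [3, 1, 0, 5, 2, 4]
After 2 (swap(4, 3)): [3, 1, 0, 2, 5, 4]
After 3 (swap(3, 1)): [3, 2, 0, 1, 5, 4]
After 4 (reverse(1, 5)): [3, 4, 5, 1, 0, 2]
After 5 (rotate_left(2, 5, k=2)): [3, 4, 0, 2, 5, 1]
After 6 (swap(1, 0)): [4, 3, 0, 2, 5, 1]
After 7 (swap(3, 5)): [4, 3, 0, 1, 5, 2]
After 8 (swap(3, 5)): [4, 3, 0, 2, 5, 1]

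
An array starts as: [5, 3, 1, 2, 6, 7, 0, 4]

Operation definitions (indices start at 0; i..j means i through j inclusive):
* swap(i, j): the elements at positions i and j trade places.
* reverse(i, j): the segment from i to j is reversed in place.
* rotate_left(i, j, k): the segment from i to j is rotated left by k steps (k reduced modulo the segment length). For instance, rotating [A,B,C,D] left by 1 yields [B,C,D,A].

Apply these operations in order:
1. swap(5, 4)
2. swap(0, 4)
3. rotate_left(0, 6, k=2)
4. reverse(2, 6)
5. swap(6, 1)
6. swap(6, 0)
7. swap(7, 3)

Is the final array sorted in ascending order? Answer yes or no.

After 1 (swap(5, 4)): [5, 3, 1, 2, 7, 6, 0, 4]
After 2 (swap(0, 4)): [7, 3, 1, 2, 5, 6, 0, 4]
After 3 (rotate_left(0, 6, k=2)): [1, 2, 5, 6, 0, 7, 3, 4]
After 4 (reverse(2, 6)): [1, 2, 3, 7, 0, 6, 5, 4]
After 5 (swap(6, 1)): [1, 5, 3, 7, 0, 6, 2, 4]
After 6 (swap(6, 0)): [2, 5, 3, 7, 0, 6, 1, 4]
After 7 (swap(7, 3)): [2, 5, 3, 4, 0, 6, 1, 7]

Answer: no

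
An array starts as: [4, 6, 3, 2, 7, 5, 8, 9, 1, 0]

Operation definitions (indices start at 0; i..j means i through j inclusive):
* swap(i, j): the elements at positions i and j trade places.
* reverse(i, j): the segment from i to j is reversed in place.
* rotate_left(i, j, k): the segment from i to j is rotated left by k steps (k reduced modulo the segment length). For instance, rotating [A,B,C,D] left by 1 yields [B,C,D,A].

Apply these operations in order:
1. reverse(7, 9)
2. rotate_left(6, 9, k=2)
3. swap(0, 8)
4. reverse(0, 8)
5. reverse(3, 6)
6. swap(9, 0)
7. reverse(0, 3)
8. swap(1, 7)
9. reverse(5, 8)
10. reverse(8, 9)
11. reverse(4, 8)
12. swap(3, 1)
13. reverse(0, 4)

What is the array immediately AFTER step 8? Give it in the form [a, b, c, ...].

Answer: [3, 6, 9, 0, 2, 7, 5, 1, 8, 4]

Derivation:
After 1 (reverse(7, 9)): [4, 6, 3, 2, 7, 5, 8, 0, 1, 9]
After 2 (rotate_left(6, 9, k=2)): [4, 6, 3, 2, 7, 5, 1, 9, 8, 0]
After 3 (swap(0, 8)): [8, 6, 3, 2, 7, 5, 1, 9, 4, 0]
After 4 (reverse(0, 8)): [4, 9, 1, 5, 7, 2, 3, 6, 8, 0]
After 5 (reverse(3, 6)): [4, 9, 1, 3, 2, 7, 5, 6, 8, 0]
After 6 (swap(9, 0)): [0, 9, 1, 3, 2, 7, 5, 6, 8, 4]
After 7 (reverse(0, 3)): [3, 1, 9, 0, 2, 7, 5, 6, 8, 4]
After 8 (swap(1, 7)): [3, 6, 9, 0, 2, 7, 5, 1, 8, 4]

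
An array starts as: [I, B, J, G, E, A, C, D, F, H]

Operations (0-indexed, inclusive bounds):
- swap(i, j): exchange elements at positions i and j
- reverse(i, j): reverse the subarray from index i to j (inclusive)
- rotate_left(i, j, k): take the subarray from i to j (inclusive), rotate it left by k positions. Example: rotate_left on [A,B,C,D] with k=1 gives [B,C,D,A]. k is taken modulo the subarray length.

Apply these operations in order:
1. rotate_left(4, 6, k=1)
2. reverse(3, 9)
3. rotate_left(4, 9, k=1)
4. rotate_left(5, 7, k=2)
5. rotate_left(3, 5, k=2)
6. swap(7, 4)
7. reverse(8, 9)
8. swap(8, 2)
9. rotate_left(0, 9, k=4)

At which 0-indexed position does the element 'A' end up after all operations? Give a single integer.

After 1 (rotate_left(4, 6, k=1)): [I, B, J, G, A, C, E, D, F, H]
After 2 (reverse(3, 9)): [I, B, J, H, F, D, E, C, A, G]
After 3 (rotate_left(4, 9, k=1)): [I, B, J, H, D, E, C, A, G, F]
After 4 (rotate_left(5, 7, k=2)): [I, B, J, H, D, A, E, C, G, F]
After 5 (rotate_left(3, 5, k=2)): [I, B, J, A, H, D, E, C, G, F]
After 6 (swap(7, 4)): [I, B, J, A, C, D, E, H, G, F]
After 7 (reverse(8, 9)): [I, B, J, A, C, D, E, H, F, G]
After 8 (swap(8, 2)): [I, B, F, A, C, D, E, H, J, G]
After 9 (rotate_left(0, 9, k=4)): [C, D, E, H, J, G, I, B, F, A]

Answer: 9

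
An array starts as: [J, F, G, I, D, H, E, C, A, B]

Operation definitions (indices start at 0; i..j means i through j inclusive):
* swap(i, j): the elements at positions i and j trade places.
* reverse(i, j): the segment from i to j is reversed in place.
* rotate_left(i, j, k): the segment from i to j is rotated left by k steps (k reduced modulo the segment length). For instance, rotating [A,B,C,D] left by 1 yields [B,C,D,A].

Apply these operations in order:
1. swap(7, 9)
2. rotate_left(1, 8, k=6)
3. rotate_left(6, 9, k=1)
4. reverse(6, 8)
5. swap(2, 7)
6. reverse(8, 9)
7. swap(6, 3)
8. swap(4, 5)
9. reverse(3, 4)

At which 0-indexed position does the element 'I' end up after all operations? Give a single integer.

Answer: 3

Derivation:
After 1 (swap(7, 9)): [J, F, G, I, D, H, E, B, A, C]
After 2 (rotate_left(1, 8, k=6)): [J, B, A, F, G, I, D, H, E, C]
After 3 (rotate_left(6, 9, k=1)): [J, B, A, F, G, I, H, E, C, D]
After 4 (reverse(6, 8)): [J, B, A, F, G, I, C, E, H, D]
After 5 (swap(2, 7)): [J, B, E, F, G, I, C, A, H, D]
After 6 (reverse(8, 9)): [J, B, E, F, G, I, C, A, D, H]
After 7 (swap(6, 3)): [J, B, E, C, G, I, F, A, D, H]
After 8 (swap(4, 5)): [J, B, E, C, I, G, F, A, D, H]
After 9 (reverse(3, 4)): [J, B, E, I, C, G, F, A, D, H]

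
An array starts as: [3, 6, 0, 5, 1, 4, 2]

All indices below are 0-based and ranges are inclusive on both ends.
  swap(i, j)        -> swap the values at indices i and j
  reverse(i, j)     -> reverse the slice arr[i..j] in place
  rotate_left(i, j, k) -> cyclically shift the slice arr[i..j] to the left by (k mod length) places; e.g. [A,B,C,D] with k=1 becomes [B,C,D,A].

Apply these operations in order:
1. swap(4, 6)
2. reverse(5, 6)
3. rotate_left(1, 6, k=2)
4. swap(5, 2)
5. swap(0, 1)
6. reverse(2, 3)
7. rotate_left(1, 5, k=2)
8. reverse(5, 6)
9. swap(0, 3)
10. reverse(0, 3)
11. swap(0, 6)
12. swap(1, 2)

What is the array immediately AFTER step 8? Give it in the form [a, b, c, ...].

Answer: [5, 6, 4, 2, 3, 0, 1]

Derivation:
After 1 (swap(4, 6)): [3, 6, 0, 5, 2, 4, 1]
After 2 (reverse(5, 6)): [3, 6, 0, 5, 2, 1, 4]
After 3 (rotate_left(1, 6, k=2)): [3, 5, 2, 1, 4, 6, 0]
After 4 (swap(5, 2)): [3, 5, 6, 1, 4, 2, 0]
After 5 (swap(0, 1)): [5, 3, 6, 1, 4, 2, 0]
After 6 (reverse(2, 3)): [5, 3, 1, 6, 4, 2, 0]
After 7 (rotate_left(1, 5, k=2)): [5, 6, 4, 2, 3, 1, 0]
After 8 (reverse(5, 6)): [5, 6, 4, 2, 3, 0, 1]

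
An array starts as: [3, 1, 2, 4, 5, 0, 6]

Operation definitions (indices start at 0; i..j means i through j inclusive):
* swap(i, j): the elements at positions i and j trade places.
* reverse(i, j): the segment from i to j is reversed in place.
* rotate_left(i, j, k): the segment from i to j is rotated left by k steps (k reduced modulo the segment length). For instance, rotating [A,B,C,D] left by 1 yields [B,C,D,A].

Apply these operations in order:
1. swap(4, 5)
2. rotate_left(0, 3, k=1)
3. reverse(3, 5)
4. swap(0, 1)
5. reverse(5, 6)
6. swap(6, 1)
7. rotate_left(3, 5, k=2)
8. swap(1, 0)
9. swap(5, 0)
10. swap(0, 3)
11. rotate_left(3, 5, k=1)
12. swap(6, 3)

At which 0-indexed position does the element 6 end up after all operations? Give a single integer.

After 1 (swap(4, 5)): [3, 1, 2, 4, 0, 5, 6]
After 2 (rotate_left(0, 3, k=1)): [1, 2, 4, 3, 0, 5, 6]
After 3 (reverse(3, 5)): [1, 2, 4, 5, 0, 3, 6]
After 4 (swap(0, 1)): [2, 1, 4, 5, 0, 3, 6]
After 5 (reverse(5, 6)): [2, 1, 4, 5, 0, 6, 3]
After 6 (swap(6, 1)): [2, 3, 4, 5, 0, 6, 1]
After 7 (rotate_left(3, 5, k=2)): [2, 3, 4, 6, 5, 0, 1]
After 8 (swap(1, 0)): [3, 2, 4, 6, 5, 0, 1]
After 9 (swap(5, 0)): [0, 2, 4, 6, 5, 3, 1]
After 10 (swap(0, 3)): [6, 2, 4, 0, 5, 3, 1]
After 11 (rotate_left(3, 5, k=1)): [6, 2, 4, 5, 3, 0, 1]
After 12 (swap(6, 3)): [6, 2, 4, 1, 3, 0, 5]

Answer: 0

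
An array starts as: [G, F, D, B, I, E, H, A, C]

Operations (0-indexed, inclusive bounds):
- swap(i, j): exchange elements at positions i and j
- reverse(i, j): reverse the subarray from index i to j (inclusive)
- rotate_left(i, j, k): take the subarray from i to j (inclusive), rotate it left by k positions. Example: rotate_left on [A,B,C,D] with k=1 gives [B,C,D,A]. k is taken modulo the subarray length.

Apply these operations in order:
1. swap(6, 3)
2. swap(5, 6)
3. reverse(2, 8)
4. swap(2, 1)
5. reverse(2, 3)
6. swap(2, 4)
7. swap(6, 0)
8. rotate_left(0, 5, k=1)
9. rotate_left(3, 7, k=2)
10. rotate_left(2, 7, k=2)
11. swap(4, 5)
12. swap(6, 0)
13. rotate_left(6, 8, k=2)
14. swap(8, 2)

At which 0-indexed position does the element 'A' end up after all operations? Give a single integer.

Answer: 5

Derivation:
After 1 (swap(6, 3)): [G, F, D, H, I, E, B, A, C]
After 2 (swap(5, 6)): [G, F, D, H, I, B, E, A, C]
After 3 (reverse(2, 8)): [G, F, C, A, E, B, I, H, D]
After 4 (swap(2, 1)): [G, C, F, A, E, B, I, H, D]
After 5 (reverse(2, 3)): [G, C, A, F, E, B, I, H, D]
After 6 (swap(2, 4)): [G, C, E, F, A, B, I, H, D]
After 7 (swap(6, 0)): [I, C, E, F, A, B, G, H, D]
After 8 (rotate_left(0, 5, k=1)): [C, E, F, A, B, I, G, H, D]
After 9 (rotate_left(3, 7, k=2)): [C, E, F, I, G, H, A, B, D]
After 10 (rotate_left(2, 7, k=2)): [C, E, G, H, A, B, F, I, D]
After 11 (swap(4, 5)): [C, E, G, H, B, A, F, I, D]
After 12 (swap(6, 0)): [F, E, G, H, B, A, C, I, D]
After 13 (rotate_left(6, 8, k=2)): [F, E, G, H, B, A, D, C, I]
After 14 (swap(8, 2)): [F, E, I, H, B, A, D, C, G]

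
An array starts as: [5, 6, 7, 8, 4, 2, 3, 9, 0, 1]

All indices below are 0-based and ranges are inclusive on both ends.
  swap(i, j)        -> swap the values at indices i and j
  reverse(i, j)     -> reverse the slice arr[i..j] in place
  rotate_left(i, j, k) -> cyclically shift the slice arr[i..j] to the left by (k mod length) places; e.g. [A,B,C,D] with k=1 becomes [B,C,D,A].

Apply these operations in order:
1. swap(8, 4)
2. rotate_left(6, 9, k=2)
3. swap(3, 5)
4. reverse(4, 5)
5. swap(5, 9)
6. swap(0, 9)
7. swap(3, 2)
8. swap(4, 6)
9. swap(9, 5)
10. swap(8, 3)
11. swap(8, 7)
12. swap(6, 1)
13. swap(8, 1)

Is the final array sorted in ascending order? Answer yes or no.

Answer: yes

Derivation:
After 1 (swap(8, 4)): [5, 6, 7, 8, 0, 2, 3, 9, 4, 1]
After 2 (rotate_left(6, 9, k=2)): [5, 6, 7, 8, 0, 2, 4, 1, 3, 9]
After 3 (swap(3, 5)): [5, 6, 7, 2, 0, 8, 4, 1, 3, 9]
After 4 (reverse(4, 5)): [5, 6, 7, 2, 8, 0, 4, 1, 3, 9]
After 5 (swap(5, 9)): [5, 6, 7, 2, 8, 9, 4, 1, 3, 0]
After 6 (swap(0, 9)): [0, 6, 7, 2, 8, 9, 4, 1, 3, 5]
After 7 (swap(3, 2)): [0, 6, 2, 7, 8, 9, 4, 1, 3, 5]
After 8 (swap(4, 6)): [0, 6, 2, 7, 4, 9, 8, 1, 3, 5]
After 9 (swap(9, 5)): [0, 6, 2, 7, 4, 5, 8, 1, 3, 9]
After 10 (swap(8, 3)): [0, 6, 2, 3, 4, 5, 8, 1, 7, 9]
After 11 (swap(8, 7)): [0, 6, 2, 3, 4, 5, 8, 7, 1, 9]
After 12 (swap(6, 1)): [0, 8, 2, 3, 4, 5, 6, 7, 1, 9]
After 13 (swap(8, 1)): [0, 1, 2, 3, 4, 5, 6, 7, 8, 9]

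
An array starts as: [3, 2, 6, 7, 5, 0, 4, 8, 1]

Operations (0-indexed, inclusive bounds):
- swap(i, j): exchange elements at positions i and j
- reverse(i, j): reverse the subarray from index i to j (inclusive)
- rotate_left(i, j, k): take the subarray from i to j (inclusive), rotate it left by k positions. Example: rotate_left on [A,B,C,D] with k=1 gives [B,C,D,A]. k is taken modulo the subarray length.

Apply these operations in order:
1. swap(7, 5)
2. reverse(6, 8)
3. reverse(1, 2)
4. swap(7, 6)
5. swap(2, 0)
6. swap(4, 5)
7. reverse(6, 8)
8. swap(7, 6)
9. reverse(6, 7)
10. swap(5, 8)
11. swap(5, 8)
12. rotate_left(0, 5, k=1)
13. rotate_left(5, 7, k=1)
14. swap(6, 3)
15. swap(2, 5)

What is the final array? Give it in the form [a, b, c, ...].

After 1 (swap(7, 5)): [3, 2, 6, 7, 5, 8, 4, 0, 1]
After 2 (reverse(6, 8)): [3, 2, 6, 7, 5, 8, 1, 0, 4]
After 3 (reverse(1, 2)): [3, 6, 2, 7, 5, 8, 1, 0, 4]
After 4 (swap(7, 6)): [3, 6, 2, 7, 5, 8, 0, 1, 4]
After 5 (swap(2, 0)): [2, 6, 3, 7, 5, 8, 0, 1, 4]
After 6 (swap(4, 5)): [2, 6, 3, 7, 8, 5, 0, 1, 4]
After 7 (reverse(6, 8)): [2, 6, 3, 7, 8, 5, 4, 1, 0]
After 8 (swap(7, 6)): [2, 6, 3, 7, 8, 5, 1, 4, 0]
After 9 (reverse(6, 7)): [2, 6, 3, 7, 8, 5, 4, 1, 0]
After 10 (swap(5, 8)): [2, 6, 3, 7, 8, 0, 4, 1, 5]
After 11 (swap(5, 8)): [2, 6, 3, 7, 8, 5, 4, 1, 0]
After 12 (rotate_left(0, 5, k=1)): [6, 3, 7, 8, 5, 2, 4, 1, 0]
After 13 (rotate_left(5, 7, k=1)): [6, 3, 7, 8, 5, 4, 1, 2, 0]
After 14 (swap(6, 3)): [6, 3, 7, 1, 5, 4, 8, 2, 0]
After 15 (swap(2, 5)): [6, 3, 4, 1, 5, 7, 8, 2, 0]

Answer: [6, 3, 4, 1, 5, 7, 8, 2, 0]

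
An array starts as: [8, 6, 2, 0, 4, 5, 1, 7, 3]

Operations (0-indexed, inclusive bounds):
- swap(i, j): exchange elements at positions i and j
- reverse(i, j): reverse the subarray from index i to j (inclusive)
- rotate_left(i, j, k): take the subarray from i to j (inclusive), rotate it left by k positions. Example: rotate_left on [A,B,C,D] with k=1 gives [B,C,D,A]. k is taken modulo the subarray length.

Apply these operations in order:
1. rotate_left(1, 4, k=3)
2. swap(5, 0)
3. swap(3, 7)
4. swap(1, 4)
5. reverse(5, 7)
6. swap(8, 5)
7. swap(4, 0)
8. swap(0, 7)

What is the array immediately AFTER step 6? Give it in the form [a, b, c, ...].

Answer: [5, 0, 6, 7, 4, 3, 1, 8, 2]

Derivation:
After 1 (rotate_left(1, 4, k=3)): [8, 4, 6, 2, 0, 5, 1, 7, 3]
After 2 (swap(5, 0)): [5, 4, 6, 2, 0, 8, 1, 7, 3]
After 3 (swap(3, 7)): [5, 4, 6, 7, 0, 8, 1, 2, 3]
After 4 (swap(1, 4)): [5, 0, 6, 7, 4, 8, 1, 2, 3]
After 5 (reverse(5, 7)): [5, 0, 6, 7, 4, 2, 1, 8, 3]
After 6 (swap(8, 5)): [5, 0, 6, 7, 4, 3, 1, 8, 2]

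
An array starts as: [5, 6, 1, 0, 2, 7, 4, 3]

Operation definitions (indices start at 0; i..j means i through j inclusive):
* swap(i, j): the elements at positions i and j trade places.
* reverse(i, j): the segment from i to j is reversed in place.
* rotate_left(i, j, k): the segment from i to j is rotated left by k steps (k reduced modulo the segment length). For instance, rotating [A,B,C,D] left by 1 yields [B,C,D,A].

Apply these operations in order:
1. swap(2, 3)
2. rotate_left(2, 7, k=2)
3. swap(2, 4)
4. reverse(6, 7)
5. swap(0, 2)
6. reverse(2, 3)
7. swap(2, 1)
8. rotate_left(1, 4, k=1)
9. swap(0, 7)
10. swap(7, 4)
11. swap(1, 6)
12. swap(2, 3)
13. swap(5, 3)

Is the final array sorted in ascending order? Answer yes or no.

After 1 (swap(2, 3)): [5, 6, 0, 1, 2, 7, 4, 3]
After 2 (rotate_left(2, 7, k=2)): [5, 6, 2, 7, 4, 3, 0, 1]
After 3 (swap(2, 4)): [5, 6, 4, 7, 2, 3, 0, 1]
After 4 (reverse(6, 7)): [5, 6, 4, 7, 2, 3, 1, 0]
After 5 (swap(0, 2)): [4, 6, 5, 7, 2, 3, 1, 0]
After 6 (reverse(2, 3)): [4, 6, 7, 5, 2, 3, 1, 0]
After 7 (swap(2, 1)): [4, 7, 6, 5, 2, 3, 1, 0]
After 8 (rotate_left(1, 4, k=1)): [4, 6, 5, 2, 7, 3, 1, 0]
After 9 (swap(0, 7)): [0, 6, 5, 2, 7, 3, 1, 4]
After 10 (swap(7, 4)): [0, 6, 5, 2, 4, 3, 1, 7]
After 11 (swap(1, 6)): [0, 1, 5, 2, 4, 3, 6, 7]
After 12 (swap(2, 3)): [0, 1, 2, 5, 4, 3, 6, 7]
After 13 (swap(5, 3)): [0, 1, 2, 3, 4, 5, 6, 7]

Answer: yes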